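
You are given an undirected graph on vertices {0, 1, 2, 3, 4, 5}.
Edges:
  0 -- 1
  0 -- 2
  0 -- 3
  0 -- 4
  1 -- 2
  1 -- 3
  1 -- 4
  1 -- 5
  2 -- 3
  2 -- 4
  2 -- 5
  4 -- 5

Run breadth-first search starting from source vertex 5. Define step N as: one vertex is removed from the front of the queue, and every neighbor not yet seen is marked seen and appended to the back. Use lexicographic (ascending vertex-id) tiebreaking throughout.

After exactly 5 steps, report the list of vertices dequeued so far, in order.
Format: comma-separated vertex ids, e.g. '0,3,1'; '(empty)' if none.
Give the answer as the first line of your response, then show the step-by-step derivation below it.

5,1,2,4,0

step 1: dequeue 5; queue=[1,2,4]; order=5
step 2: dequeue 1; queue=[2,4,0,3]; order=5,1
step 3: dequeue 2; queue=[4,0,3]; order=5,1,2
step 4: dequeue 4; queue=[0,3]; order=5,1,2,4
step 5: dequeue 0; queue=[3]; order=5,1,2,4,0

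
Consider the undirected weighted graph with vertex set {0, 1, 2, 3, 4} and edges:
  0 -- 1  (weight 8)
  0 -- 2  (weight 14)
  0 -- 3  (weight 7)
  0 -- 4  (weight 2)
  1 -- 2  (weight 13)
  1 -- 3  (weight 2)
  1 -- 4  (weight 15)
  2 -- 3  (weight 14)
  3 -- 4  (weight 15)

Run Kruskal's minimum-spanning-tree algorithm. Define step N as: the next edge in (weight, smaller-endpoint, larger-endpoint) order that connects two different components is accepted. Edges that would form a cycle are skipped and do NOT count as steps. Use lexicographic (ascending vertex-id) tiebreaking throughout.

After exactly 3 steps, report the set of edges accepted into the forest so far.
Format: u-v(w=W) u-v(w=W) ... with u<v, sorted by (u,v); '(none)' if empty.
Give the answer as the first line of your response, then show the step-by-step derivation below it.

0-3(w=7) 0-4(w=2) 1-3(w=2)

step 1: add edge 0-4 (w=2); MST = {0-4(w=2)}
step 2: add edge 1-3 (w=2); MST = {0-4(w=2) 1-3(w=2)}
step 3: add edge 0-3 (w=7); MST = {0-3(w=7) 0-4(w=2) 1-3(w=2)}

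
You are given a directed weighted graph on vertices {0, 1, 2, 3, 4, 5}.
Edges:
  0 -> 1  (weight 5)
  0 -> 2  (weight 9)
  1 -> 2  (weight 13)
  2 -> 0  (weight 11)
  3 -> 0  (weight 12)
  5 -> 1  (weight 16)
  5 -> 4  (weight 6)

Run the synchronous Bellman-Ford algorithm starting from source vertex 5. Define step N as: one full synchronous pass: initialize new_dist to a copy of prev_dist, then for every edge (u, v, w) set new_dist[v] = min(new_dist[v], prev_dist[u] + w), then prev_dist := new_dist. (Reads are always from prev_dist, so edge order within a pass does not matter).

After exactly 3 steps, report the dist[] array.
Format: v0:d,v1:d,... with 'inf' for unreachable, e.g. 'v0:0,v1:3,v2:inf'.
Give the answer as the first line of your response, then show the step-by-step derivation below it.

v0:40,v1:16,v2:29,v3:inf,v4:6,v5:0

step 1: dist = v0:inf,v1:16,v2:inf,v3:inf,v4:6,v5:0
step 2: dist = v0:inf,v1:16,v2:29,v3:inf,v4:6,v5:0
step 3: dist = v0:40,v1:16,v2:29,v3:inf,v4:6,v5:0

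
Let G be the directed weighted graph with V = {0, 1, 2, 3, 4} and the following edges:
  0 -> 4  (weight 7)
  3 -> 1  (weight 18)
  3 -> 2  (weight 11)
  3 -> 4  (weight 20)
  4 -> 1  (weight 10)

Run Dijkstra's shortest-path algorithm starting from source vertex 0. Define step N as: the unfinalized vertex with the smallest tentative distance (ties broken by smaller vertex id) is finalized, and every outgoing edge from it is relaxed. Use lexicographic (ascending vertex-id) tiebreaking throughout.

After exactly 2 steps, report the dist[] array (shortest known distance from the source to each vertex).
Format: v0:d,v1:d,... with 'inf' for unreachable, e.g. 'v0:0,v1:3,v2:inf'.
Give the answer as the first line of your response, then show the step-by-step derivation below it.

v0:0,v1:17,v2:inf,v3:inf,v4:7

step 1: dist = v0:0,v1:inf,v2:inf,v3:inf,v4:7
step 2: dist = v0:0,v1:17,v2:inf,v3:inf,v4:7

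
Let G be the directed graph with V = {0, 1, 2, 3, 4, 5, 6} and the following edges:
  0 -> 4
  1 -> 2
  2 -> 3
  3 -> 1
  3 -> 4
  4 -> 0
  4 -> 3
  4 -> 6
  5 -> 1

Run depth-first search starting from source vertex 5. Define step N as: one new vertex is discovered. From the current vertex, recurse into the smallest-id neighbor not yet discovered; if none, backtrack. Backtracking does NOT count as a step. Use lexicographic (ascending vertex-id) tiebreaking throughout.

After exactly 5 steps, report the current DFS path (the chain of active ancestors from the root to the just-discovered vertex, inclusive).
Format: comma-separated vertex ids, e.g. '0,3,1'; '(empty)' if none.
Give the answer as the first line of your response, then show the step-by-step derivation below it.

5,1,2,3,4

step 1: discover 5; path=5; order=5
step 2: discover 1; path=5>1; order=5,1
step 3: discover 2; path=5>1>2; order=5,1,2
step 4: discover 3; path=5>1>2>3; order=5,1,2,3
step 5: discover 4; path=5>1>2>3>4; order=5,1,2,3,4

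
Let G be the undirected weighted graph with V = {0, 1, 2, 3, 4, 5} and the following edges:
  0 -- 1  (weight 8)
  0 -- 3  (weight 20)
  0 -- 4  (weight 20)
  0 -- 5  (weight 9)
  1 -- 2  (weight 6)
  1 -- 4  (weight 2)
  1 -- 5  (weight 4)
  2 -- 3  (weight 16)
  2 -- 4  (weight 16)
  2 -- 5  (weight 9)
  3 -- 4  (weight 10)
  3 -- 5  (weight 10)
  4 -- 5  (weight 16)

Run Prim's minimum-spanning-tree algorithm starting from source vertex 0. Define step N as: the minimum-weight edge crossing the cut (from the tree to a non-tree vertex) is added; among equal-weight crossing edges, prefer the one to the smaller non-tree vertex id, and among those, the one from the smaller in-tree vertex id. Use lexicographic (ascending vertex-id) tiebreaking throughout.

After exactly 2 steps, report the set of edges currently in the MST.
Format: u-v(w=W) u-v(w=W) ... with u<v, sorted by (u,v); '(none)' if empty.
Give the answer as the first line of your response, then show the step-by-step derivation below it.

0-1(w=8) 1-4(w=2)

step 1: add edge 0-1 (w=8); MST = {0-1(w=8)}
step 2: add edge 1-4 (w=2); MST = {0-1(w=8) 1-4(w=2)}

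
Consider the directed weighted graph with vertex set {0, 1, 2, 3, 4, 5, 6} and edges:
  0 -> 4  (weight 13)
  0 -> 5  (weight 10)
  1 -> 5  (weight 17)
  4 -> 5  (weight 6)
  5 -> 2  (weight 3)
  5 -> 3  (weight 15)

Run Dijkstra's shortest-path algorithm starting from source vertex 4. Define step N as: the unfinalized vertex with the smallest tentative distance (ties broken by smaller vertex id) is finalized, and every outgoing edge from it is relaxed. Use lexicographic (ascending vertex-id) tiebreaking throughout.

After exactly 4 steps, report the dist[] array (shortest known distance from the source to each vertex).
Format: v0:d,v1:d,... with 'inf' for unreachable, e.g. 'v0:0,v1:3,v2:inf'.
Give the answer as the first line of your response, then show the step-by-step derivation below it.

v0:inf,v1:inf,v2:9,v3:21,v4:0,v5:6,v6:inf

step 1: dist = v0:inf,v1:inf,v2:inf,v3:inf,v4:0,v5:6,v6:inf
step 2: dist = v0:inf,v1:inf,v2:9,v3:21,v4:0,v5:6,v6:inf
step 3: dist = v0:inf,v1:inf,v2:9,v3:21,v4:0,v5:6,v6:inf
step 4: dist = v0:inf,v1:inf,v2:9,v3:21,v4:0,v5:6,v6:inf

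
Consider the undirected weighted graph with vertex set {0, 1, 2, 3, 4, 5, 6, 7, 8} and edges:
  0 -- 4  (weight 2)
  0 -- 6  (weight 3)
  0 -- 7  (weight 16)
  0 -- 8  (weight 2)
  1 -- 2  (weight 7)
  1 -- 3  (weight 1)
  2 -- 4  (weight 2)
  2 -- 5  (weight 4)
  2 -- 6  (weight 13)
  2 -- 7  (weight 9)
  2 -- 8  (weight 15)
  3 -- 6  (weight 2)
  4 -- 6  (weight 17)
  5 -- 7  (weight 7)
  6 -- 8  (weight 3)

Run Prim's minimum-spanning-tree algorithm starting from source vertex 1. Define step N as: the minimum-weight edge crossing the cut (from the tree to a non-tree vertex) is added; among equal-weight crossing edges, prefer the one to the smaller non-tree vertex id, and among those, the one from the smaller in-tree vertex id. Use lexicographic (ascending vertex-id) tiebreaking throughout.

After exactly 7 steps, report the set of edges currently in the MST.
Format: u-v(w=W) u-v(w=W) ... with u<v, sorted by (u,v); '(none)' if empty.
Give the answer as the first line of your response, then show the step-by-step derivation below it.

0-4(w=2) 0-6(w=3) 0-8(w=2) 1-3(w=1) 2-4(w=2) 2-5(w=4) 3-6(w=2)

step 1: add edge 1-3 (w=1); MST = {1-3(w=1)}
step 2: add edge 3-6 (w=2); MST = {1-3(w=1) 3-6(w=2)}
step 3: add edge 0-6 (w=3); MST = {0-6(w=3) 1-3(w=1) 3-6(w=2)}
step 4: add edge 0-4 (w=2); MST = {0-4(w=2) 0-6(w=3) 1-3(w=1) 3-6(w=2)}
step 5: add edge 2-4 (w=2); MST = {0-4(w=2) 0-6(w=3) 1-3(w=1) 2-4(w=2) 3-6(w=2)}
step 6: add edge 0-8 (w=2); MST = {0-4(w=2) 0-6(w=3) 0-8(w=2) 1-3(w=1) 2-4(w=2) 3-6(w=2)}
step 7: add edge 2-5 (w=4); MST = {0-4(w=2) 0-6(w=3) 0-8(w=2) 1-3(w=1) 2-4(w=2) 2-5(w=4) 3-6(w=2)}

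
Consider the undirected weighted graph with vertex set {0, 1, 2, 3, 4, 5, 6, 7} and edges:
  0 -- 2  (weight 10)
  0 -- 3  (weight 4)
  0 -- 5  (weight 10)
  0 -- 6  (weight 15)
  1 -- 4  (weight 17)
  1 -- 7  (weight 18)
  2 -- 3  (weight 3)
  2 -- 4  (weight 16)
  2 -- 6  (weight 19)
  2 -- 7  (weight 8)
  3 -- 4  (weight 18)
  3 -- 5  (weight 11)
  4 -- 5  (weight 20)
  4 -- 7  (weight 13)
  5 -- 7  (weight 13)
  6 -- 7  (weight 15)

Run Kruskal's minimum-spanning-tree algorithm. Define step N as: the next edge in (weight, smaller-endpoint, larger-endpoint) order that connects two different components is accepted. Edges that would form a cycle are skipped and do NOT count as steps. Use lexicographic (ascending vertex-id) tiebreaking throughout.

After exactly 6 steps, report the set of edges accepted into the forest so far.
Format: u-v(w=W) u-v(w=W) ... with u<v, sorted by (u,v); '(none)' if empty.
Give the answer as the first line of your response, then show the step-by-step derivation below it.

0-3(w=4) 0-5(w=10) 0-6(w=15) 2-3(w=3) 2-7(w=8) 4-7(w=13)

step 1: add edge 2-3 (w=3); MST = {2-3(w=3)}
step 2: add edge 0-3 (w=4); MST = {0-3(w=4) 2-3(w=3)}
step 3: add edge 2-7 (w=8); MST = {0-3(w=4) 2-3(w=3) 2-7(w=8)}
step 4: add edge 0-5 (w=10); MST = {0-3(w=4) 0-5(w=10) 2-3(w=3) 2-7(w=8)}
step 5: add edge 4-7 (w=13); MST = {0-3(w=4) 0-5(w=10) 2-3(w=3) 2-7(w=8) 4-7(w=13)}
step 6: add edge 0-6 (w=15); MST = {0-3(w=4) 0-5(w=10) 0-6(w=15) 2-3(w=3) 2-7(w=8) 4-7(w=13)}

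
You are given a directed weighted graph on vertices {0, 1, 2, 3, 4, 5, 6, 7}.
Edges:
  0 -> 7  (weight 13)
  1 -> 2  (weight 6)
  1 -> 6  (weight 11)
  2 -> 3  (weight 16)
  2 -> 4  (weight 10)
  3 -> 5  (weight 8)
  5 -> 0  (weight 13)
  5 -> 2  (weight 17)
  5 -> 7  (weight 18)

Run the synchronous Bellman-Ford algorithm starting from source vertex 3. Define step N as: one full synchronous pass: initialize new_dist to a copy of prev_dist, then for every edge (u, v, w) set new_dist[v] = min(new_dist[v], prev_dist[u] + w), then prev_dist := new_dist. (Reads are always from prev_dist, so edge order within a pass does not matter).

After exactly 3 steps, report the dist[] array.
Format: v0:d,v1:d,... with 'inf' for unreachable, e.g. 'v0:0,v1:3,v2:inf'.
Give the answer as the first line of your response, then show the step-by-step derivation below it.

v0:21,v1:inf,v2:25,v3:0,v4:35,v5:8,v6:inf,v7:26

step 1: dist = v0:inf,v1:inf,v2:inf,v3:0,v4:inf,v5:8,v6:inf,v7:inf
step 2: dist = v0:21,v1:inf,v2:25,v3:0,v4:inf,v5:8,v6:inf,v7:26
step 3: dist = v0:21,v1:inf,v2:25,v3:0,v4:35,v5:8,v6:inf,v7:26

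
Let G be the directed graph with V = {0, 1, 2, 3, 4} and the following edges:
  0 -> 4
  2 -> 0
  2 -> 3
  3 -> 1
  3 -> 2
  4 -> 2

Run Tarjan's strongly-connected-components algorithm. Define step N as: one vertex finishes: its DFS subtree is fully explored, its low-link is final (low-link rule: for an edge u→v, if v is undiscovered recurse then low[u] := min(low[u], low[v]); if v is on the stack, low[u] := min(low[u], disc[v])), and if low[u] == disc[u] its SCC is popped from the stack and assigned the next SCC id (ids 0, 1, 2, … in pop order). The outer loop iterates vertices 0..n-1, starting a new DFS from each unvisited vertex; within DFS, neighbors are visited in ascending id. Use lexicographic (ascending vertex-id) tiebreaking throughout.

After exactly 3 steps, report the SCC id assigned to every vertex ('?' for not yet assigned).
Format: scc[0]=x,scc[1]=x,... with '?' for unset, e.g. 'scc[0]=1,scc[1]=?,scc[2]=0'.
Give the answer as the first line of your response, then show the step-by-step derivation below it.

scc[0]=?,scc[1]=0,scc[2]=?,scc[3]=?,scc[4]=?

step 1: low=(low[0]=0,low[1]=4,low[2]=0,low[3]=3,low[4]=1); scc=(scc[0]=?,scc[1]=0,scc[2]=?,scc[3]=?,scc[4]=?)
step 2: low=(low[0]=0,low[1]=4,low[2]=0,low[3]=2,low[4]=1); scc=(scc[0]=?,scc[1]=0,scc[2]=?,scc[3]=?,scc[4]=?)
step 3: low=(low[0]=0,low[1]=4,low[2]=0,low[3]=2,low[4]=1); scc=(scc[0]=?,scc[1]=0,scc[2]=?,scc[3]=?,scc[4]=?)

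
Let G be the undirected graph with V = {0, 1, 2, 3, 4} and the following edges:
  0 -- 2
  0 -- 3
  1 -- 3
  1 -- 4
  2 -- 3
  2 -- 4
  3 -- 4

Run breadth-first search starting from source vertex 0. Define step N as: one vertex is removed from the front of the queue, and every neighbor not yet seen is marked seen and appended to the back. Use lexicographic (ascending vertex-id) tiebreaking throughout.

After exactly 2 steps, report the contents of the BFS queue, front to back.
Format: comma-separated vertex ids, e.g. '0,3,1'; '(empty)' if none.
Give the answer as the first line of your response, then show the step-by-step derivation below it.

3,4

step 1: dequeue 0; queue=[2,3]; order=0
step 2: dequeue 2; queue=[3,4]; order=0,2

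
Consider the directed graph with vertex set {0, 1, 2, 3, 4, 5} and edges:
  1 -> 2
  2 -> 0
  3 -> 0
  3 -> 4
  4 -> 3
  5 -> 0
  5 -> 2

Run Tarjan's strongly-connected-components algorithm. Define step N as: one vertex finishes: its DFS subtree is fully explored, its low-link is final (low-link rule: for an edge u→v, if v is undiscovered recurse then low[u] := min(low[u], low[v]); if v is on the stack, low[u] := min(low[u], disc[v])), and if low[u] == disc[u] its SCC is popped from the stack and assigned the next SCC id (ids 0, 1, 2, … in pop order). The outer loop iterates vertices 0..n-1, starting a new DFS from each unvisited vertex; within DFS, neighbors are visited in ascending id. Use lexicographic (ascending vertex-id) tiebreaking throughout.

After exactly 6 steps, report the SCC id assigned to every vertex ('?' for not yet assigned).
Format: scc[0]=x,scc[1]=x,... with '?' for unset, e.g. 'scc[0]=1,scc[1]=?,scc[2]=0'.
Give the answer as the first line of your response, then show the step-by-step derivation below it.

scc[0]=0,scc[1]=2,scc[2]=1,scc[3]=3,scc[4]=3,scc[5]=4

step 1: low=(low[0]=0,low[1]=?,low[2]=?,low[3]=?,low[4]=?,low[5]=?); scc=(scc[0]=0,scc[1]=?,scc[2]=?,scc[3]=?,scc[4]=?,scc[5]=?)
step 2: low=(low[0]=0,low[1]=1,low[2]=2,low[3]=?,low[4]=?,low[5]=?); scc=(scc[0]=0,scc[1]=?,scc[2]=1,scc[3]=?,scc[4]=?,scc[5]=?)
step 3: low=(low[0]=0,low[1]=1,low[2]=2,low[3]=?,low[4]=?,low[5]=?); scc=(scc[0]=0,scc[1]=2,scc[2]=1,scc[3]=?,scc[4]=?,scc[5]=?)
step 4: low=(low[0]=0,low[1]=1,low[2]=2,low[3]=3,low[4]=3,low[5]=?); scc=(scc[0]=0,scc[1]=2,scc[2]=1,scc[3]=?,scc[4]=?,scc[5]=?)
step 5: low=(low[0]=0,low[1]=1,low[2]=2,low[3]=3,low[4]=3,low[5]=?); scc=(scc[0]=0,scc[1]=2,scc[2]=1,scc[3]=3,scc[4]=3,scc[5]=?)
step 6: low=(low[0]=0,low[1]=1,low[2]=2,low[3]=3,low[4]=3,low[5]=5); scc=(scc[0]=0,scc[1]=2,scc[2]=1,scc[3]=3,scc[4]=3,scc[5]=4)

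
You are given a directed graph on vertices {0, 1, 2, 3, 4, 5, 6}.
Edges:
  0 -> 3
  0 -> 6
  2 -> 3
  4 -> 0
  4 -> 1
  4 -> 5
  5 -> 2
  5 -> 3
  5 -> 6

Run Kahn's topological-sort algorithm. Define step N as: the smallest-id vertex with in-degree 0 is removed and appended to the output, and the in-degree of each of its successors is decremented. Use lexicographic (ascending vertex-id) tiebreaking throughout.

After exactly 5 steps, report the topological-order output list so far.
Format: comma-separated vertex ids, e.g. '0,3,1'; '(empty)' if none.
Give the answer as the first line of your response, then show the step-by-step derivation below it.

4,0,1,5,2

step 1: output 4; order=[4]; indeg=(0,0,1,3,0,0,2)
step 2: output 0; order=[4,0]; indeg=(0,0,1,2,0,0,1)
step 3: output 1; order=[4,0,1]; indeg=(0,0,1,2,0,0,1)
step 4: output 5; order=[4,0,1,5]; indeg=(0,0,0,1,0,0,0)
step 5: output 2; order=[4,0,1,5,2]; indeg=(0,0,0,0,0,0,0)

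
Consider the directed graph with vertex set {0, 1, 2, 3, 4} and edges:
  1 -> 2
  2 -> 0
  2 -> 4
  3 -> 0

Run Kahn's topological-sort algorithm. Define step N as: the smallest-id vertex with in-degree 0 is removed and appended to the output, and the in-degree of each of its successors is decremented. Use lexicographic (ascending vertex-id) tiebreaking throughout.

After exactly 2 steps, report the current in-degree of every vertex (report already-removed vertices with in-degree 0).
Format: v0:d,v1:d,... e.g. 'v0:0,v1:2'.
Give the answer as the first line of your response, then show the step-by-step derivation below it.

v0:1,v1:0,v2:0,v3:0,v4:0

step 1: output 1; order=[1]; indeg=(2,0,0,0,1)
step 2: output 2; order=[1,2]; indeg=(1,0,0,0,0)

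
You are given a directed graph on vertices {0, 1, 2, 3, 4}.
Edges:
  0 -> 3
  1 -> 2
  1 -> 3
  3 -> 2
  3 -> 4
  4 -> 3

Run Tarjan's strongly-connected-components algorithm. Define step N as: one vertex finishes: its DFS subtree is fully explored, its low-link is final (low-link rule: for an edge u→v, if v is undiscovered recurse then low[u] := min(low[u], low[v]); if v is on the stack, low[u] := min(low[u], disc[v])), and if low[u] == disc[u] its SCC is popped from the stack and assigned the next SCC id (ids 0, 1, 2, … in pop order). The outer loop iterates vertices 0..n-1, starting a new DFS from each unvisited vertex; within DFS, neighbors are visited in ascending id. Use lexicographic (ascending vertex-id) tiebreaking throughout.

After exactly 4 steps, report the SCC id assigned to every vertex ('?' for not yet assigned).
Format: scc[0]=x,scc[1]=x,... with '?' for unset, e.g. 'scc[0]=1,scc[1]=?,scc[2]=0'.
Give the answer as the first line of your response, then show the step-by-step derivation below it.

scc[0]=2,scc[1]=?,scc[2]=0,scc[3]=1,scc[4]=1

step 1: low=(low[0]=0,low[1]=?,low[2]=2,low[3]=1,low[4]=?); scc=(scc[0]=?,scc[1]=?,scc[2]=0,scc[3]=?,scc[4]=?)
step 2: low=(low[0]=0,low[1]=?,low[2]=2,low[3]=1,low[4]=1); scc=(scc[0]=?,scc[1]=?,scc[2]=0,scc[3]=?,scc[4]=?)
step 3: low=(low[0]=0,low[1]=?,low[2]=2,low[3]=1,low[4]=1); scc=(scc[0]=?,scc[1]=?,scc[2]=0,scc[3]=1,scc[4]=1)
step 4: low=(low[0]=0,low[1]=?,low[2]=2,low[3]=1,low[4]=1); scc=(scc[0]=2,scc[1]=?,scc[2]=0,scc[3]=1,scc[4]=1)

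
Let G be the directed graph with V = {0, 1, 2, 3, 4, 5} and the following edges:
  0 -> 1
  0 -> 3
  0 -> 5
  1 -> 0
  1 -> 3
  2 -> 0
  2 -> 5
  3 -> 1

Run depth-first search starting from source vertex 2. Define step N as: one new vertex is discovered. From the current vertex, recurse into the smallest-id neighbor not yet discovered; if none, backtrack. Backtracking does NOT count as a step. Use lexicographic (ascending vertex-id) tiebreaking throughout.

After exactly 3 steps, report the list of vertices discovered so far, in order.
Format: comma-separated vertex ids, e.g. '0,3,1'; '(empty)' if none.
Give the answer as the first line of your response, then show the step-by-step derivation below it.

2,0,1

step 1: discover 2; path=2; order=2
step 2: discover 0; path=2>0; order=2,0
step 3: discover 1; path=2>0>1; order=2,0,1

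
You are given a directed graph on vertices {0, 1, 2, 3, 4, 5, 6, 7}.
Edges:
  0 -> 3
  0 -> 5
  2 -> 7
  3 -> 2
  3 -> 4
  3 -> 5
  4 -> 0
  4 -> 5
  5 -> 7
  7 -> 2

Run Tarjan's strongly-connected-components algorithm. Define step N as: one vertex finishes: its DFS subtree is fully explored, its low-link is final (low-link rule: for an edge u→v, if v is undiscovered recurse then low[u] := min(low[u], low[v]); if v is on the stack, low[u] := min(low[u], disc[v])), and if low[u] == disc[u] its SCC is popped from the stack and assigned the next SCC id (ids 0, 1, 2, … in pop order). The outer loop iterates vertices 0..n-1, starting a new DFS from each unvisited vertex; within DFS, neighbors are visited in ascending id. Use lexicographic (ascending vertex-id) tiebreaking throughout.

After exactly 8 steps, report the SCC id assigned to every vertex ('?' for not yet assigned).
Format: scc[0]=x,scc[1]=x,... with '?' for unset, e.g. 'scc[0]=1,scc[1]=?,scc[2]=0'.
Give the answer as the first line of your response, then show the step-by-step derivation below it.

scc[0]=2,scc[1]=3,scc[2]=0,scc[3]=2,scc[4]=2,scc[5]=1,scc[6]=4,scc[7]=0

step 1: low=(low[0]=0,low[1]=?,low[2]=2,low[3]=1,low[4]=?,low[5]=?,low[6]=?,low[7]=2); scc=(scc[0]=?,scc[1]=?,scc[2]=?,scc[3]=?,scc[4]=?,scc[5]=?,scc[6]=?,scc[7]=?)
step 2: low=(low[0]=0,low[1]=?,low[2]=2,low[3]=1,low[4]=?,low[5]=?,low[6]=?,low[7]=2); scc=(scc[0]=?,scc[1]=?,scc[2]=0,scc[3]=?,scc[4]=?,scc[5]=?,scc[6]=?,scc[7]=0)
step 3: low=(low[0]=0,low[1]=?,low[2]=2,low[3]=1,low[4]=0,low[5]=5,low[6]=?,low[7]=2); scc=(scc[0]=?,scc[1]=?,scc[2]=0,scc[3]=?,scc[4]=?,scc[5]=1,scc[6]=?,scc[7]=0)
step 4: low=(low[0]=0,low[1]=?,low[2]=2,low[3]=1,low[4]=0,low[5]=5,low[6]=?,low[7]=2); scc=(scc[0]=?,scc[1]=?,scc[2]=0,scc[3]=?,scc[4]=?,scc[5]=1,scc[6]=?,scc[7]=0)
step 5: low=(low[0]=0,low[1]=?,low[2]=2,low[3]=0,low[4]=0,low[5]=5,low[6]=?,low[7]=2); scc=(scc[0]=?,scc[1]=?,scc[2]=0,scc[3]=?,scc[4]=?,scc[5]=1,scc[6]=?,scc[7]=0)
step 6: low=(low[0]=0,low[1]=?,low[2]=2,low[3]=0,low[4]=0,low[5]=5,low[6]=?,low[7]=2); scc=(scc[0]=2,scc[1]=?,scc[2]=0,scc[3]=2,scc[4]=2,scc[5]=1,scc[6]=?,scc[7]=0)
step 7: low=(low[0]=0,low[1]=6,low[2]=2,low[3]=0,low[4]=0,low[5]=5,low[6]=?,low[7]=2); scc=(scc[0]=2,scc[1]=3,scc[2]=0,scc[3]=2,scc[4]=2,scc[5]=1,scc[6]=?,scc[7]=0)
step 8: low=(low[0]=0,low[1]=6,low[2]=2,low[3]=0,low[4]=0,low[5]=5,low[6]=7,low[7]=2); scc=(scc[0]=2,scc[1]=3,scc[2]=0,scc[3]=2,scc[4]=2,scc[5]=1,scc[6]=4,scc[7]=0)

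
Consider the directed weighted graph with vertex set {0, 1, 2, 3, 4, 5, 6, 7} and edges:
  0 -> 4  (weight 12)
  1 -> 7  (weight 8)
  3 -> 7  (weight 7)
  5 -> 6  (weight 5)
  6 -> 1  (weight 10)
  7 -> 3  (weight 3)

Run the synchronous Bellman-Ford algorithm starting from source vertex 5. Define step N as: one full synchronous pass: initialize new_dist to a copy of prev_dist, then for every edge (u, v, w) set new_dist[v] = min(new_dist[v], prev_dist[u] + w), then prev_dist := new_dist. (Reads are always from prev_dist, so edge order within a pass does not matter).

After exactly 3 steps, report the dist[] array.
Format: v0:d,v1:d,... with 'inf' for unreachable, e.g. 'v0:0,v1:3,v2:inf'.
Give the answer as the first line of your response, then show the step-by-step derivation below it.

v0:inf,v1:15,v2:inf,v3:inf,v4:inf,v5:0,v6:5,v7:23

step 1: dist = v0:inf,v1:inf,v2:inf,v3:inf,v4:inf,v5:0,v6:5,v7:inf
step 2: dist = v0:inf,v1:15,v2:inf,v3:inf,v4:inf,v5:0,v6:5,v7:inf
step 3: dist = v0:inf,v1:15,v2:inf,v3:inf,v4:inf,v5:0,v6:5,v7:23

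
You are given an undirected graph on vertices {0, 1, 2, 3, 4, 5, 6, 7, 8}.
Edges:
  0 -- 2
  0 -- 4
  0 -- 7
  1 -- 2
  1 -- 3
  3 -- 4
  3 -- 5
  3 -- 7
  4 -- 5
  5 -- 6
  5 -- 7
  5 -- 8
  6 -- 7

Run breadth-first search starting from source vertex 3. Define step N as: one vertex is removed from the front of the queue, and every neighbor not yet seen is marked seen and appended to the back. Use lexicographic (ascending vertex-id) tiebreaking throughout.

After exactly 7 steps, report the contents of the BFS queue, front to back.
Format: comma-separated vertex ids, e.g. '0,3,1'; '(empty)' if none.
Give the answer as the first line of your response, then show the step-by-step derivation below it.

6,8

step 1: dequeue 3; queue=[1,4,5,7]; order=3
step 2: dequeue 1; queue=[4,5,7,2]; order=3,1
step 3: dequeue 4; queue=[5,7,2,0]; order=3,1,4
step 4: dequeue 5; queue=[7,2,0,6,8]; order=3,1,4,5
step 5: dequeue 7; queue=[2,0,6,8]; order=3,1,4,5,7
step 6: dequeue 2; queue=[0,6,8]; order=3,1,4,5,7,2
step 7: dequeue 0; queue=[6,8]; order=3,1,4,5,7,2,0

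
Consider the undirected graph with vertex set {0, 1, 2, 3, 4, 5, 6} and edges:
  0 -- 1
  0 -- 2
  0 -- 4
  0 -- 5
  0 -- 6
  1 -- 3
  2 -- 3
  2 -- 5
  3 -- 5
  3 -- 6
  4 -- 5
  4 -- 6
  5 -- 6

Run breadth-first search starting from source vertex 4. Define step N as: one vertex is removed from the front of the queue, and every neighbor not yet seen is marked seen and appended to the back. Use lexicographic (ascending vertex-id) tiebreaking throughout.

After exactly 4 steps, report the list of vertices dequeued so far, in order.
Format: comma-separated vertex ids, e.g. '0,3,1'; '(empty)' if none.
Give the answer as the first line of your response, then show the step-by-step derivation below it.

4,0,5,6

step 1: dequeue 4; queue=[0,5,6]; order=4
step 2: dequeue 0; queue=[5,6,1,2]; order=4,0
step 3: dequeue 5; queue=[6,1,2,3]; order=4,0,5
step 4: dequeue 6; queue=[1,2,3]; order=4,0,5,6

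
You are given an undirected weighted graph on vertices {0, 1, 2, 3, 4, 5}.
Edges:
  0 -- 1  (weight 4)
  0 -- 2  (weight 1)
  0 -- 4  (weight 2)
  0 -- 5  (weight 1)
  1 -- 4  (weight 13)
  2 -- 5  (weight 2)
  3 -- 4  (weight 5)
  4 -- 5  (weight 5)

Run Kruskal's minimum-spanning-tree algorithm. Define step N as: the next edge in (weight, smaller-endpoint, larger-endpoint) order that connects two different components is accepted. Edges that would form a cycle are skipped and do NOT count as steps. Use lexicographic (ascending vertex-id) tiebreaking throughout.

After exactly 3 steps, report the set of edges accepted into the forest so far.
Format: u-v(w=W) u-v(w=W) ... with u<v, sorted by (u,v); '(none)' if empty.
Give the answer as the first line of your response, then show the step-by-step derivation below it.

0-2(w=1) 0-4(w=2) 0-5(w=1)

step 1: add edge 0-2 (w=1); MST = {0-2(w=1)}
step 2: add edge 0-5 (w=1); MST = {0-2(w=1) 0-5(w=1)}
step 3: add edge 0-4 (w=2); MST = {0-2(w=1) 0-4(w=2) 0-5(w=1)}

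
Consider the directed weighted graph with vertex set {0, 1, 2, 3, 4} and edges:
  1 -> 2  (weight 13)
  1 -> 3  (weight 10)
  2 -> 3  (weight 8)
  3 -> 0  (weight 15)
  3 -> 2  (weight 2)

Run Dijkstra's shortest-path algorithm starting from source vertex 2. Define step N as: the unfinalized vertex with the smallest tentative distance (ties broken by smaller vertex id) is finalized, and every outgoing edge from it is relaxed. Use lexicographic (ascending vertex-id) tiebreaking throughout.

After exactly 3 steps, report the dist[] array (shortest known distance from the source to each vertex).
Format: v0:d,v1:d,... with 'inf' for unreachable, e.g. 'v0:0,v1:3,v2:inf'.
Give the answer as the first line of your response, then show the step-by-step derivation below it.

v0:23,v1:inf,v2:0,v3:8,v4:inf

step 1: dist = v0:inf,v1:inf,v2:0,v3:8,v4:inf
step 2: dist = v0:23,v1:inf,v2:0,v3:8,v4:inf
step 3: dist = v0:23,v1:inf,v2:0,v3:8,v4:inf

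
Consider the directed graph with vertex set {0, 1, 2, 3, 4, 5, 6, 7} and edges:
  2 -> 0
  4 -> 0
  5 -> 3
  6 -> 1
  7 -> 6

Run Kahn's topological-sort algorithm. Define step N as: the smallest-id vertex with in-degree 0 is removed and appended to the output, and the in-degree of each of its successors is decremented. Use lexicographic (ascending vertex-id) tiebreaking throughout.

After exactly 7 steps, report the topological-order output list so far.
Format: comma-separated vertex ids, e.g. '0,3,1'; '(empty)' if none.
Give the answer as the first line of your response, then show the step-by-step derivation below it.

2,4,0,5,3,7,6

step 1: output 2; order=[2]; indeg=(1,1,0,1,0,0,1,0)
step 2: output 4; order=[2,4]; indeg=(0,1,0,1,0,0,1,0)
step 3: output 0; order=[2,4,0]; indeg=(0,1,0,1,0,0,1,0)
step 4: output 5; order=[2,4,0,5]; indeg=(0,1,0,0,0,0,1,0)
step 5: output 3; order=[2,4,0,5,3]; indeg=(0,1,0,0,0,0,1,0)
step 6: output 7; order=[2,4,0,5,3,7]; indeg=(0,1,0,0,0,0,0,0)
step 7: output 6; order=[2,4,0,5,3,7,6]; indeg=(0,0,0,0,0,0,0,0)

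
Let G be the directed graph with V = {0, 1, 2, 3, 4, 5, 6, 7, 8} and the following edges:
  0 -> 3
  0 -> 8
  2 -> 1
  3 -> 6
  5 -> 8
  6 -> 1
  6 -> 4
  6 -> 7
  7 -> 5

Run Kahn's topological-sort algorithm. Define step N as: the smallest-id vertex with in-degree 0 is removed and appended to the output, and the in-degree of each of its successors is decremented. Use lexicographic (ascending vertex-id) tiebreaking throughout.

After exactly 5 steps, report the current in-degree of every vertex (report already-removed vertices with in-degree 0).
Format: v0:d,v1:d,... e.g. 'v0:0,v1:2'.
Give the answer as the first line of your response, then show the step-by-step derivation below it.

v0:0,v1:0,v2:0,v3:0,v4:0,v5:1,v6:0,v7:0,v8:1

step 1: output 0; order=[0]; indeg=(0,2,0,0,1,1,1,1,1)
step 2: output 2; order=[0,2]; indeg=(0,1,0,0,1,1,1,1,1)
step 3: output 3; order=[0,2,3]; indeg=(0,1,0,0,1,1,0,1,1)
step 4: output 6; order=[0,2,3,6]; indeg=(0,0,0,0,0,1,0,0,1)
step 5: output 1; order=[0,2,3,6,1]; indeg=(0,0,0,0,0,1,0,0,1)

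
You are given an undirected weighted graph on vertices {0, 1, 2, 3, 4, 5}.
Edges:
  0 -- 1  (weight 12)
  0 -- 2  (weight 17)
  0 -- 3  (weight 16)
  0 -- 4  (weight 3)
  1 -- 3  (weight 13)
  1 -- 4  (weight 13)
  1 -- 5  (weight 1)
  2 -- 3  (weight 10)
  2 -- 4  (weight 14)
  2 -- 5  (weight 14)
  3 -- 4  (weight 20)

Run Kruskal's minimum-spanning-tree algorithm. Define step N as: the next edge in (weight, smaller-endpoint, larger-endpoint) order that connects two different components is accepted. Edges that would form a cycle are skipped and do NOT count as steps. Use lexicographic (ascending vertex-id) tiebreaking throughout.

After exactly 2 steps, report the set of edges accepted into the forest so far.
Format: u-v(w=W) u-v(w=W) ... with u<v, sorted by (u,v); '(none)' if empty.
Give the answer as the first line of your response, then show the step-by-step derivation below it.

0-4(w=3) 1-5(w=1)

step 1: add edge 1-5 (w=1); MST = {1-5(w=1)}
step 2: add edge 0-4 (w=3); MST = {0-4(w=3) 1-5(w=1)}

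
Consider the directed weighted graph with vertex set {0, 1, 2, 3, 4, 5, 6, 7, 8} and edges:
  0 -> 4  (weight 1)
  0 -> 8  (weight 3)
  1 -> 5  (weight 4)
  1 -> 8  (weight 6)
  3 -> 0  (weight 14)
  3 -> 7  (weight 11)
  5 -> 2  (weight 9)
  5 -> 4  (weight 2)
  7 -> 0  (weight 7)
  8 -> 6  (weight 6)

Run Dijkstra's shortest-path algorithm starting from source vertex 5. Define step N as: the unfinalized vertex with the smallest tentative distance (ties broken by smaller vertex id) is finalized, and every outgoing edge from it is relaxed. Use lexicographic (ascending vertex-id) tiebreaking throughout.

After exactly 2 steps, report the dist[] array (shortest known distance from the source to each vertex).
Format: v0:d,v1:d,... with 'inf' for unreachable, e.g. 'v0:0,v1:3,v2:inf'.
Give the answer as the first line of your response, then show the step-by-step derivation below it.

v0:inf,v1:inf,v2:9,v3:inf,v4:2,v5:0,v6:inf,v7:inf,v8:inf

step 1: dist = v0:inf,v1:inf,v2:9,v3:inf,v4:2,v5:0,v6:inf,v7:inf,v8:inf
step 2: dist = v0:inf,v1:inf,v2:9,v3:inf,v4:2,v5:0,v6:inf,v7:inf,v8:inf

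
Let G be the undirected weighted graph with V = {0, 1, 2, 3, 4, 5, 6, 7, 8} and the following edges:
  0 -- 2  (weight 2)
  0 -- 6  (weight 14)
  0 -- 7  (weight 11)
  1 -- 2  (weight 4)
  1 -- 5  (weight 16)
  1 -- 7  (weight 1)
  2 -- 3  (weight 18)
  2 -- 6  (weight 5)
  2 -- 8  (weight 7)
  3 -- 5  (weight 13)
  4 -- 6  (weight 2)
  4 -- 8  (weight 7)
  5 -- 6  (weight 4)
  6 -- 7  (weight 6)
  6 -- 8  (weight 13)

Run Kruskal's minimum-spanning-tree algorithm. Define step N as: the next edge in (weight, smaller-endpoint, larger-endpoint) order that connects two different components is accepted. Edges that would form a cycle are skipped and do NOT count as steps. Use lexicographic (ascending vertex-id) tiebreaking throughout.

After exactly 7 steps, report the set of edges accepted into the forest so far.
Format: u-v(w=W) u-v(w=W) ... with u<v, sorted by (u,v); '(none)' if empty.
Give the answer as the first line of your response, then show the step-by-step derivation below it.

0-2(w=2) 1-2(w=4) 1-7(w=1) 2-6(w=5) 2-8(w=7) 4-6(w=2) 5-6(w=4)

step 1: add edge 1-7 (w=1); MST = {1-7(w=1)}
step 2: add edge 0-2 (w=2); MST = {0-2(w=2) 1-7(w=1)}
step 3: add edge 4-6 (w=2); MST = {0-2(w=2) 1-7(w=1) 4-6(w=2)}
step 4: add edge 1-2 (w=4); MST = {0-2(w=2) 1-2(w=4) 1-7(w=1) 4-6(w=2)}
step 5: add edge 5-6 (w=4); MST = {0-2(w=2) 1-2(w=4) 1-7(w=1) 4-6(w=2) 5-6(w=4)}
step 6: add edge 2-6 (w=5); MST = {0-2(w=2) 1-2(w=4) 1-7(w=1) 2-6(w=5) 4-6(w=2) 5-6(w=4)}
step 7: add edge 2-8 (w=7); MST = {0-2(w=2) 1-2(w=4) 1-7(w=1) 2-6(w=5) 2-8(w=7) 4-6(w=2) 5-6(w=4)}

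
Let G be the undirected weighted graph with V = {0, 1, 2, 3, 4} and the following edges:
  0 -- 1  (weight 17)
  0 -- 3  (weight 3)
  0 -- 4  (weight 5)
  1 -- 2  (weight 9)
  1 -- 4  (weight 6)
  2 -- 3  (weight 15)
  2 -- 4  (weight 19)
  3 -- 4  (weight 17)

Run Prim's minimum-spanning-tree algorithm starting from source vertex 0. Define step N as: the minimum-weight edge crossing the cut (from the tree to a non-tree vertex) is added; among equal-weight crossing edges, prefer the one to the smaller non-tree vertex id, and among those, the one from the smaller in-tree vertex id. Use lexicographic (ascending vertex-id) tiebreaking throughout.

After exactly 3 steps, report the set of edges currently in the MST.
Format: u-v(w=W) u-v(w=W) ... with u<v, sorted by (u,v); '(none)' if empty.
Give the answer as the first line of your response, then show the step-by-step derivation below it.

0-3(w=3) 0-4(w=5) 1-4(w=6)

step 1: add edge 0-3 (w=3); MST = {0-3(w=3)}
step 2: add edge 0-4 (w=5); MST = {0-3(w=3) 0-4(w=5)}
step 3: add edge 1-4 (w=6); MST = {0-3(w=3) 0-4(w=5) 1-4(w=6)}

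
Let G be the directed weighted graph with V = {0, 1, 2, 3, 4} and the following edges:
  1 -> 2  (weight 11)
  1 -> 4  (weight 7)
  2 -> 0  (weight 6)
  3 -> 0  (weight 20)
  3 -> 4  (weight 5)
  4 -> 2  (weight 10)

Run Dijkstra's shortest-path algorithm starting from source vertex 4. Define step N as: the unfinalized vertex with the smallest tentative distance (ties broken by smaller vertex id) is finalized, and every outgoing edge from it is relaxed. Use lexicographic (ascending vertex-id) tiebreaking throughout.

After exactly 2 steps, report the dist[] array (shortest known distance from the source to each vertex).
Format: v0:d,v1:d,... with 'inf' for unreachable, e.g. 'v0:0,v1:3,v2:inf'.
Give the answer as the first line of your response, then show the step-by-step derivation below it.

v0:16,v1:inf,v2:10,v3:inf,v4:0

step 1: dist = v0:inf,v1:inf,v2:10,v3:inf,v4:0
step 2: dist = v0:16,v1:inf,v2:10,v3:inf,v4:0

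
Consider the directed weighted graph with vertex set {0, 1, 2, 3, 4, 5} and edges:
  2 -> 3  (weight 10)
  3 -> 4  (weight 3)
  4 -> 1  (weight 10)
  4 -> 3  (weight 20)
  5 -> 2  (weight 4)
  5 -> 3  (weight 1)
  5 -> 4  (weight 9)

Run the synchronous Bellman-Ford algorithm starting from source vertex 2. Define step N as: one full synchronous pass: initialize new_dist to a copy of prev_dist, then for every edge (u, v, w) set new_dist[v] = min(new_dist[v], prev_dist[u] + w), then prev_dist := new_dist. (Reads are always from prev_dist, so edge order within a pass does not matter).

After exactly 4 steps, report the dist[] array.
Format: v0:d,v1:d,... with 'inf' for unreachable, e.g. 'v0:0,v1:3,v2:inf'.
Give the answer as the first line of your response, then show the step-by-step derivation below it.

v0:inf,v1:23,v2:0,v3:10,v4:13,v5:inf

step 1: dist = v0:inf,v1:inf,v2:0,v3:10,v4:inf,v5:inf
step 2: dist = v0:inf,v1:inf,v2:0,v3:10,v4:13,v5:inf
step 3: dist = v0:inf,v1:23,v2:0,v3:10,v4:13,v5:inf
step 4: dist = v0:inf,v1:23,v2:0,v3:10,v4:13,v5:inf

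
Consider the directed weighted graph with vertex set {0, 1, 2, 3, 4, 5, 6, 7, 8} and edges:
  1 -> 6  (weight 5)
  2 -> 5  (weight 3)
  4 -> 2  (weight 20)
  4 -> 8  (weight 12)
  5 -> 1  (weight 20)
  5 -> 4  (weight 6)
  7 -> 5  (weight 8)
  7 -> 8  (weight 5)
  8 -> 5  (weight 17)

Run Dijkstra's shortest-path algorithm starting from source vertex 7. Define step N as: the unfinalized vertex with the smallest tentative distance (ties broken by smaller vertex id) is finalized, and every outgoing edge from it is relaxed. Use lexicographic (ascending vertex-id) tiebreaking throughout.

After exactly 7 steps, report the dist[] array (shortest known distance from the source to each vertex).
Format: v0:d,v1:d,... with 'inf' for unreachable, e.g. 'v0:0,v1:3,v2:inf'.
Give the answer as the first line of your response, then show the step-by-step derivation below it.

v0:inf,v1:28,v2:34,v3:inf,v4:14,v5:8,v6:33,v7:0,v8:5

step 1: dist = v0:inf,v1:inf,v2:inf,v3:inf,v4:inf,v5:8,v6:inf,v7:0,v8:5
step 2: dist = v0:inf,v1:inf,v2:inf,v3:inf,v4:inf,v5:8,v6:inf,v7:0,v8:5
step 3: dist = v0:inf,v1:28,v2:inf,v3:inf,v4:14,v5:8,v6:inf,v7:0,v8:5
step 4: dist = v0:inf,v1:28,v2:34,v3:inf,v4:14,v5:8,v6:inf,v7:0,v8:5
step 5: dist = v0:inf,v1:28,v2:34,v3:inf,v4:14,v5:8,v6:33,v7:0,v8:5
step 6: dist = v0:inf,v1:28,v2:34,v3:inf,v4:14,v5:8,v6:33,v7:0,v8:5
step 7: dist = v0:inf,v1:28,v2:34,v3:inf,v4:14,v5:8,v6:33,v7:0,v8:5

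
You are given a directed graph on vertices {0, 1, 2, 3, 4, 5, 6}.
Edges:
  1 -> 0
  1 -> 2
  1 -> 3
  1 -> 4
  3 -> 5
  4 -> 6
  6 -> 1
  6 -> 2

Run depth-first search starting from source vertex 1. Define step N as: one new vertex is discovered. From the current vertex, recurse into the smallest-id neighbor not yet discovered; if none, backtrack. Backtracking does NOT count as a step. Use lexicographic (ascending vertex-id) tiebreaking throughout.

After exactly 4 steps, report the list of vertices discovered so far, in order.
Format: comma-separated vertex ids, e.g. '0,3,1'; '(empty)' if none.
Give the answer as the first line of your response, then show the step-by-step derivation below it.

1,0,2,3

step 1: discover 1; path=1; order=1
step 2: discover 0; path=1>0; order=1,0
step 3: discover 2; path=1>2; order=1,0,2
step 4: discover 3; path=1>3; order=1,0,2,3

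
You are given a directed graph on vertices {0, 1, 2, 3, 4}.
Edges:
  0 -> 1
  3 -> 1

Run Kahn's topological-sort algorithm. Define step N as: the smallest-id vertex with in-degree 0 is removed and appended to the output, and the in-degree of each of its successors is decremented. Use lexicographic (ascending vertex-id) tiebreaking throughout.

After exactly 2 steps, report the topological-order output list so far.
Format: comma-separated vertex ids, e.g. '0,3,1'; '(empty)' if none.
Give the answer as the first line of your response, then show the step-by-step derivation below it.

0,2

step 1: output 0; order=[0]; indeg=(0,1,0,0,0)
step 2: output 2; order=[0,2]; indeg=(0,1,0,0,0)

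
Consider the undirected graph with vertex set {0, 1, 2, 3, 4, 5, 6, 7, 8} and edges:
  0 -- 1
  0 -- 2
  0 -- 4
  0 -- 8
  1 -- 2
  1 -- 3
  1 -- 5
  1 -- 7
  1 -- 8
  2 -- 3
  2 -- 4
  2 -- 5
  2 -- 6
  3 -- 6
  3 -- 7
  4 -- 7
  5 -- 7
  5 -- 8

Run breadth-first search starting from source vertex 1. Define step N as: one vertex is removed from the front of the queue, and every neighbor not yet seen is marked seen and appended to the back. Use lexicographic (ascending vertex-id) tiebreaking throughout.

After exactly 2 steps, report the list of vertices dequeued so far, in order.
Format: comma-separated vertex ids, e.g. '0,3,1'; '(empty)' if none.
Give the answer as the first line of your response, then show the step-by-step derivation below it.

1,0

step 1: dequeue 1; queue=[0,2,3,5,7,8]; order=1
step 2: dequeue 0; queue=[2,3,5,7,8,4]; order=1,0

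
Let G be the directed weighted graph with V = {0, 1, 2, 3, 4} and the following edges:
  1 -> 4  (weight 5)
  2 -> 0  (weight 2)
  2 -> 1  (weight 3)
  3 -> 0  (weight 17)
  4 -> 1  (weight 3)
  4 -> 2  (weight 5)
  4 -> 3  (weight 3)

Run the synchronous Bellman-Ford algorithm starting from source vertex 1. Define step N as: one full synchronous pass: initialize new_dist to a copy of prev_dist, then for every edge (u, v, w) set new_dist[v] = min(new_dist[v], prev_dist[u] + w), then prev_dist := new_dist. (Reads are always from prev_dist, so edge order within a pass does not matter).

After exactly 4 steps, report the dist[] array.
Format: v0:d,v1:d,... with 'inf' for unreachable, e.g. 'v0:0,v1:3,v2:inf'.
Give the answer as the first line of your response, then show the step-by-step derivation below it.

v0:12,v1:0,v2:10,v3:8,v4:5

step 1: dist = v0:inf,v1:0,v2:inf,v3:inf,v4:5
step 2: dist = v0:inf,v1:0,v2:10,v3:8,v4:5
step 3: dist = v0:12,v1:0,v2:10,v3:8,v4:5
step 4: dist = v0:12,v1:0,v2:10,v3:8,v4:5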